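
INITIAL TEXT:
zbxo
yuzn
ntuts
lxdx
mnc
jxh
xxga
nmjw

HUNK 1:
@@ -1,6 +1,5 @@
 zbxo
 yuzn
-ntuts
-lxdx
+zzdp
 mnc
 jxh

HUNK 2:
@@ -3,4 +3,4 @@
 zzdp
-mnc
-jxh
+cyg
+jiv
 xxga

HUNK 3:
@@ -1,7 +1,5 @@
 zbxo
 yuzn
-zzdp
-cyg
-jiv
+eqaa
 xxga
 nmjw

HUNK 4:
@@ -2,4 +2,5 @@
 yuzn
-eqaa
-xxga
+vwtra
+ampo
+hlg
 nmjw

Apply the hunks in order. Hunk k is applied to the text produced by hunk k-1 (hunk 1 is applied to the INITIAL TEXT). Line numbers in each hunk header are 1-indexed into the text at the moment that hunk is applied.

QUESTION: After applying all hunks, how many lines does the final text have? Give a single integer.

Answer: 6

Derivation:
Hunk 1: at line 1 remove [ntuts,lxdx] add [zzdp] -> 7 lines: zbxo yuzn zzdp mnc jxh xxga nmjw
Hunk 2: at line 3 remove [mnc,jxh] add [cyg,jiv] -> 7 lines: zbxo yuzn zzdp cyg jiv xxga nmjw
Hunk 3: at line 1 remove [zzdp,cyg,jiv] add [eqaa] -> 5 lines: zbxo yuzn eqaa xxga nmjw
Hunk 4: at line 2 remove [eqaa,xxga] add [vwtra,ampo,hlg] -> 6 lines: zbxo yuzn vwtra ampo hlg nmjw
Final line count: 6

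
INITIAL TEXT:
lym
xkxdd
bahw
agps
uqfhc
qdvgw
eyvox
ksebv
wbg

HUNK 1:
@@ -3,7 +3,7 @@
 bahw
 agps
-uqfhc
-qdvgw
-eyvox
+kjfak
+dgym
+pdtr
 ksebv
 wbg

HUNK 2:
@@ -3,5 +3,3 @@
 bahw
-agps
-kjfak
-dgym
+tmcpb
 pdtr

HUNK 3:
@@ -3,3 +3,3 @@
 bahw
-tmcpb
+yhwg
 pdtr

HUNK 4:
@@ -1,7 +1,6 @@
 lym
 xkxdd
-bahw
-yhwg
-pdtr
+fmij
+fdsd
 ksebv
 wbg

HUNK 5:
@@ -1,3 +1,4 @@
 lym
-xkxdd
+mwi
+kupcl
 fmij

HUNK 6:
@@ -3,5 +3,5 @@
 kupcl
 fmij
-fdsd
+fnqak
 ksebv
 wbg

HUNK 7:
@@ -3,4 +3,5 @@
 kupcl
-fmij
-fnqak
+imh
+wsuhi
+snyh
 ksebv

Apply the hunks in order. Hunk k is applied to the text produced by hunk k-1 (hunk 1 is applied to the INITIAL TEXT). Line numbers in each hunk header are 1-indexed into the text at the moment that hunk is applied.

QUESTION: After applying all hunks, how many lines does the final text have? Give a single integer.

Hunk 1: at line 3 remove [uqfhc,qdvgw,eyvox] add [kjfak,dgym,pdtr] -> 9 lines: lym xkxdd bahw agps kjfak dgym pdtr ksebv wbg
Hunk 2: at line 3 remove [agps,kjfak,dgym] add [tmcpb] -> 7 lines: lym xkxdd bahw tmcpb pdtr ksebv wbg
Hunk 3: at line 3 remove [tmcpb] add [yhwg] -> 7 lines: lym xkxdd bahw yhwg pdtr ksebv wbg
Hunk 4: at line 1 remove [bahw,yhwg,pdtr] add [fmij,fdsd] -> 6 lines: lym xkxdd fmij fdsd ksebv wbg
Hunk 5: at line 1 remove [xkxdd] add [mwi,kupcl] -> 7 lines: lym mwi kupcl fmij fdsd ksebv wbg
Hunk 6: at line 3 remove [fdsd] add [fnqak] -> 7 lines: lym mwi kupcl fmij fnqak ksebv wbg
Hunk 7: at line 3 remove [fmij,fnqak] add [imh,wsuhi,snyh] -> 8 lines: lym mwi kupcl imh wsuhi snyh ksebv wbg
Final line count: 8

Answer: 8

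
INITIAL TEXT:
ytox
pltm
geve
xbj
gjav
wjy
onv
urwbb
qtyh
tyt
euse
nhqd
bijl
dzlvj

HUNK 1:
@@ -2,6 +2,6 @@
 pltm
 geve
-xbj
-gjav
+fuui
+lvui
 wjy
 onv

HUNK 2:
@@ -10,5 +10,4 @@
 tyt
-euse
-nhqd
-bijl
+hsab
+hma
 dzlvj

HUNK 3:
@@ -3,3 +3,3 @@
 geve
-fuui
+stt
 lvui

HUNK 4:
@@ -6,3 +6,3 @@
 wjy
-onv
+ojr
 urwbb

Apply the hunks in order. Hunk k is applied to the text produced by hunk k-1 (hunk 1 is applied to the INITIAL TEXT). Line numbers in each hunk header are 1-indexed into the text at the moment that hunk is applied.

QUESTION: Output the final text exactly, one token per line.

Hunk 1: at line 2 remove [xbj,gjav] add [fuui,lvui] -> 14 lines: ytox pltm geve fuui lvui wjy onv urwbb qtyh tyt euse nhqd bijl dzlvj
Hunk 2: at line 10 remove [euse,nhqd,bijl] add [hsab,hma] -> 13 lines: ytox pltm geve fuui lvui wjy onv urwbb qtyh tyt hsab hma dzlvj
Hunk 3: at line 3 remove [fuui] add [stt] -> 13 lines: ytox pltm geve stt lvui wjy onv urwbb qtyh tyt hsab hma dzlvj
Hunk 4: at line 6 remove [onv] add [ojr] -> 13 lines: ytox pltm geve stt lvui wjy ojr urwbb qtyh tyt hsab hma dzlvj

Answer: ytox
pltm
geve
stt
lvui
wjy
ojr
urwbb
qtyh
tyt
hsab
hma
dzlvj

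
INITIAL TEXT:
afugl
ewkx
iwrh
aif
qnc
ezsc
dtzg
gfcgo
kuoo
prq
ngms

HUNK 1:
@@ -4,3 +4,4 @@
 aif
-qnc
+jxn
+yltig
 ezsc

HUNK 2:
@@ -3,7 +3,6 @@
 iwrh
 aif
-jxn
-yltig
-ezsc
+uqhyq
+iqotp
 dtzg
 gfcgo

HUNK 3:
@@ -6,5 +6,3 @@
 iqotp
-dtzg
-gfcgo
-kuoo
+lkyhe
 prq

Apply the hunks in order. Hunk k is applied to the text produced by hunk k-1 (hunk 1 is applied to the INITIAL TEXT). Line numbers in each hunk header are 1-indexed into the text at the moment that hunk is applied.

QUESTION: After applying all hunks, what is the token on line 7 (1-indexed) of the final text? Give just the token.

Hunk 1: at line 4 remove [qnc] add [jxn,yltig] -> 12 lines: afugl ewkx iwrh aif jxn yltig ezsc dtzg gfcgo kuoo prq ngms
Hunk 2: at line 3 remove [jxn,yltig,ezsc] add [uqhyq,iqotp] -> 11 lines: afugl ewkx iwrh aif uqhyq iqotp dtzg gfcgo kuoo prq ngms
Hunk 3: at line 6 remove [dtzg,gfcgo,kuoo] add [lkyhe] -> 9 lines: afugl ewkx iwrh aif uqhyq iqotp lkyhe prq ngms
Final line 7: lkyhe

Answer: lkyhe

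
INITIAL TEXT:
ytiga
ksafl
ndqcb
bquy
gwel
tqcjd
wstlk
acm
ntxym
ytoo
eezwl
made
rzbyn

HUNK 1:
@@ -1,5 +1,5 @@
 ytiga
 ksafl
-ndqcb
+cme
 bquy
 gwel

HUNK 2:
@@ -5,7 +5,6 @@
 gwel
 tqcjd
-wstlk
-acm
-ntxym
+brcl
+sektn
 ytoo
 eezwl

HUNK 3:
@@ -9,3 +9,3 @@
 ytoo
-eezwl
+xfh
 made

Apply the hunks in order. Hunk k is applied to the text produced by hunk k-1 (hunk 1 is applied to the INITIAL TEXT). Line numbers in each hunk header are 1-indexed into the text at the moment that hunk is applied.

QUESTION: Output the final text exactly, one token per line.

Hunk 1: at line 1 remove [ndqcb] add [cme] -> 13 lines: ytiga ksafl cme bquy gwel tqcjd wstlk acm ntxym ytoo eezwl made rzbyn
Hunk 2: at line 5 remove [wstlk,acm,ntxym] add [brcl,sektn] -> 12 lines: ytiga ksafl cme bquy gwel tqcjd brcl sektn ytoo eezwl made rzbyn
Hunk 3: at line 9 remove [eezwl] add [xfh] -> 12 lines: ytiga ksafl cme bquy gwel tqcjd brcl sektn ytoo xfh made rzbyn

Answer: ytiga
ksafl
cme
bquy
gwel
tqcjd
brcl
sektn
ytoo
xfh
made
rzbyn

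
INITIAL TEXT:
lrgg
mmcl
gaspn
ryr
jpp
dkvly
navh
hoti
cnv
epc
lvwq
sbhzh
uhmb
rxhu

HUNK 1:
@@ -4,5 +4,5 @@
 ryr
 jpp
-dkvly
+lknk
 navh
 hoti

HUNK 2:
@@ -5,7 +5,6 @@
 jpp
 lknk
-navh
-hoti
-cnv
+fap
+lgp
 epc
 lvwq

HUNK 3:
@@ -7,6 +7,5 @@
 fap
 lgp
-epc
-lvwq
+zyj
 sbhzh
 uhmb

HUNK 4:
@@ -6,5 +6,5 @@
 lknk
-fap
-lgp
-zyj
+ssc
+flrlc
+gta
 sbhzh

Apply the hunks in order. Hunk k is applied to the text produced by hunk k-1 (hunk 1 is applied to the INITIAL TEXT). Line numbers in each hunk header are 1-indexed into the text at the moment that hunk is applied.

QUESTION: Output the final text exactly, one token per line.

Answer: lrgg
mmcl
gaspn
ryr
jpp
lknk
ssc
flrlc
gta
sbhzh
uhmb
rxhu

Derivation:
Hunk 1: at line 4 remove [dkvly] add [lknk] -> 14 lines: lrgg mmcl gaspn ryr jpp lknk navh hoti cnv epc lvwq sbhzh uhmb rxhu
Hunk 2: at line 5 remove [navh,hoti,cnv] add [fap,lgp] -> 13 lines: lrgg mmcl gaspn ryr jpp lknk fap lgp epc lvwq sbhzh uhmb rxhu
Hunk 3: at line 7 remove [epc,lvwq] add [zyj] -> 12 lines: lrgg mmcl gaspn ryr jpp lknk fap lgp zyj sbhzh uhmb rxhu
Hunk 4: at line 6 remove [fap,lgp,zyj] add [ssc,flrlc,gta] -> 12 lines: lrgg mmcl gaspn ryr jpp lknk ssc flrlc gta sbhzh uhmb rxhu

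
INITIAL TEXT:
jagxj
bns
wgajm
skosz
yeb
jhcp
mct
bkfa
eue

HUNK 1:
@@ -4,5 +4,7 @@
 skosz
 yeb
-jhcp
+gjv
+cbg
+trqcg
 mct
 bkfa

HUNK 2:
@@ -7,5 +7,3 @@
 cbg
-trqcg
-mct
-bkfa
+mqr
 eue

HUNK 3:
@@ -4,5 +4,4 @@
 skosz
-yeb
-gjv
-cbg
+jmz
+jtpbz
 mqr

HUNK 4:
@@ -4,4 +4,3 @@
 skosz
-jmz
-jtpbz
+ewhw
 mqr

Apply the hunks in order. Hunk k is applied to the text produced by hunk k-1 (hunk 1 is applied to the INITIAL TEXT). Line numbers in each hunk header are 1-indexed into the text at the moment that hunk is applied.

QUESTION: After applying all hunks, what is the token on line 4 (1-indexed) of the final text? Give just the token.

Answer: skosz

Derivation:
Hunk 1: at line 4 remove [jhcp] add [gjv,cbg,trqcg] -> 11 lines: jagxj bns wgajm skosz yeb gjv cbg trqcg mct bkfa eue
Hunk 2: at line 7 remove [trqcg,mct,bkfa] add [mqr] -> 9 lines: jagxj bns wgajm skosz yeb gjv cbg mqr eue
Hunk 3: at line 4 remove [yeb,gjv,cbg] add [jmz,jtpbz] -> 8 lines: jagxj bns wgajm skosz jmz jtpbz mqr eue
Hunk 4: at line 4 remove [jmz,jtpbz] add [ewhw] -> 7 lines: jagxj bns wgajm skosz ewhw mqr eue
Final line 4: skosz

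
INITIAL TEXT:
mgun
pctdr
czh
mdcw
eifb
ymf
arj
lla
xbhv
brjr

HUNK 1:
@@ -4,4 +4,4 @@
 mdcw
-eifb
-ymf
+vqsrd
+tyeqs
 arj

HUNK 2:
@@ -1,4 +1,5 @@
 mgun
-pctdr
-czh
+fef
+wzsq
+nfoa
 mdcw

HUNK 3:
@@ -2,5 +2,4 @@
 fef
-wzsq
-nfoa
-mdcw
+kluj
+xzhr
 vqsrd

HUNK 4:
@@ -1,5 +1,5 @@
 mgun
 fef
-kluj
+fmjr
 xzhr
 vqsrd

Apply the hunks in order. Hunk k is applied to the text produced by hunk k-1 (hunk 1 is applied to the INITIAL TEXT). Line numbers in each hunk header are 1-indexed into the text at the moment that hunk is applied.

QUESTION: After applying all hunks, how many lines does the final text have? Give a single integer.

Hunk 1: at line 4 remove [eifb,ymf] add [vqsrd,tyeqs] -> 10 lines: mgun pctdr czh mdcw vqsrd tyeqs arj lla xbhv brjr
Hunk 2: at line 1 remove [pctdr,czh] add [fef,wzsq,nfoa] -> 11 lines: mgun fef wzsq nfoa mdcw vqsrd tyeqs arj lla xbhv brjr
Hunk 3: at line 2 remove [wzsq,nfoa,mdcw] add [kluj,xzhr] -> 10 lines: mgun fef kluj xzhr vqsrd tyeqs arj lla xbhv brjr
Hunk 4: at line 1 remove [kluj] add [fmjr] -> 10 lines: mgun fef fmjr xzhr vqsrd tyeqs arj lla xbhv brjr
Final line count: 10

Answer: 10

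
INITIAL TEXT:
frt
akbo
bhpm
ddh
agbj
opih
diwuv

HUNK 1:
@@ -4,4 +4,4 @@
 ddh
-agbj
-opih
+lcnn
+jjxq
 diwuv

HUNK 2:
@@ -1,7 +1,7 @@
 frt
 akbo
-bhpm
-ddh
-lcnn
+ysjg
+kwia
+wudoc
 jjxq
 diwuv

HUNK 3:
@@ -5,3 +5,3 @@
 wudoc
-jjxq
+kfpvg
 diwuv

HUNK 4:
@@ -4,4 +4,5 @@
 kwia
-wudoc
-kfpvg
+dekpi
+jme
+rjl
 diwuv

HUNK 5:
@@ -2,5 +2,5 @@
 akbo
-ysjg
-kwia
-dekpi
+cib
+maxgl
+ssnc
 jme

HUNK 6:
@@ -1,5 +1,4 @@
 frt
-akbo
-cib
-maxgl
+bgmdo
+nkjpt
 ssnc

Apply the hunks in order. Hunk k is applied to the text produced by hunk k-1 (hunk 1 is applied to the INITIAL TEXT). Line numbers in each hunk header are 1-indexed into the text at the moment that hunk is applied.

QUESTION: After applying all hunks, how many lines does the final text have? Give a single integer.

Answer: 7

Derivation:
Hunk 1: at line 4 remove [agbj,opih] add [lcnn,jjxq] -> 7 lines: frt akbo bhpm ddh lcnn jjxq diwuv
Hunk 2: at line 1 remove [bhpm,ddh,lcnn] add [ysjg,kwia,wudoc] -> 7 lines: frt akbo ysjg kwia wudoc jjxq diwuv
Hunk 3: at line 5 remove [jjxq] add [kfpvg] -> 7 lines: frt akbo ysjg kwia wudoc kfpvg diwuv
Hunk 4: at line 4 remove [wudoc,kfpvg] add [dekpi,jme,rjl] -> 8 lines: frt akbo ysjg kwia dekpi jme rjl diwuv
Hunk 5: at line 2 remove [ysjg,kwia,dekpi] add [cib,maxgl,ssnc] -> 8 lines: frt akbo cib maxgl ssnc jme rjl diwuv
Hunk 6: at line 1 remove [akbo,cib,maxgl] add [bgmdo,nkjpt] -> 7 lines: frt bgmdo nkjpt ssnc jme rjl diwuv
Final line count: 7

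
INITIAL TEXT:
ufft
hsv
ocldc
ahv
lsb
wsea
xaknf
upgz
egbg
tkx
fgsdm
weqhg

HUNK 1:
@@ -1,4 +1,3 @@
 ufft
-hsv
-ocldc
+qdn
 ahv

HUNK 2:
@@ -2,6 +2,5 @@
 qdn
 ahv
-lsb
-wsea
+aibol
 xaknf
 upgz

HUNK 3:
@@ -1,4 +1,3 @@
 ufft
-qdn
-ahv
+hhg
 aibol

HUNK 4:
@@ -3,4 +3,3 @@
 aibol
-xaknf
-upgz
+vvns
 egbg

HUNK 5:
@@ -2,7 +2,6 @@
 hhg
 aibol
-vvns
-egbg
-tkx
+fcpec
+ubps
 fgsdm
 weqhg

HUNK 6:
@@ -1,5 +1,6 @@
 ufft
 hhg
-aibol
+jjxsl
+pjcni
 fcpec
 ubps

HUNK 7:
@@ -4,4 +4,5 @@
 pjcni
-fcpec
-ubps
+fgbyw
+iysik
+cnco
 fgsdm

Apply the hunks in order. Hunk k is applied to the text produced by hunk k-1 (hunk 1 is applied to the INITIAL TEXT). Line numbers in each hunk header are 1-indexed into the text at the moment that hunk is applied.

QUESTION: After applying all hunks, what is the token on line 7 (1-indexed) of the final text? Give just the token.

Hunk 1: at line 1 remove [hsv,ocldc] add [qdn] -> 11 lines: ufft qdn ahv lsb wsea xaknf upgz egbg tkx fgsdm weqhg
Hunk 2: at line 2 remove [lsb,wsea] add [aibol] -> 10 lines: ufft qdn ahv aibol xaknf upgz egbg tkx fgsdm weqhg
Hunk 3: at line 1 remove [qdn,ahv] add [hhg] -> 9 lines: ufft hhg aibol xaknf upgz egbg tkx fgsdm weqhg
Hunk 4: at line 3 remove [xaknf,upgz] add [vvns] -> 8 lines: ufft hhg aibol vvns egbg tkx fgsdm weqhg
Hunk 5: at line 2 remove [vvns,egbg,tkx] add [fcpec,ubps] -> 7 lines: ufft hhg aibol fcpec ubps fgsdm weqhg
Hunk 6: at line 1 remove [aibol] add [jjxsl,pjcni] -> 8 lines: ufft hhg jjxsl pjcni fcpec ubps fgsdm weqhg
Hunk 7: at line 4 remove [fcpec,ubps] add [fgbyw,iysik,cnco] -> 9 lines: ufft hhg jjxsl pjcni fgbyw iysik cnco fgsdm weqhg
Final line 7: cnco

Answer: cnco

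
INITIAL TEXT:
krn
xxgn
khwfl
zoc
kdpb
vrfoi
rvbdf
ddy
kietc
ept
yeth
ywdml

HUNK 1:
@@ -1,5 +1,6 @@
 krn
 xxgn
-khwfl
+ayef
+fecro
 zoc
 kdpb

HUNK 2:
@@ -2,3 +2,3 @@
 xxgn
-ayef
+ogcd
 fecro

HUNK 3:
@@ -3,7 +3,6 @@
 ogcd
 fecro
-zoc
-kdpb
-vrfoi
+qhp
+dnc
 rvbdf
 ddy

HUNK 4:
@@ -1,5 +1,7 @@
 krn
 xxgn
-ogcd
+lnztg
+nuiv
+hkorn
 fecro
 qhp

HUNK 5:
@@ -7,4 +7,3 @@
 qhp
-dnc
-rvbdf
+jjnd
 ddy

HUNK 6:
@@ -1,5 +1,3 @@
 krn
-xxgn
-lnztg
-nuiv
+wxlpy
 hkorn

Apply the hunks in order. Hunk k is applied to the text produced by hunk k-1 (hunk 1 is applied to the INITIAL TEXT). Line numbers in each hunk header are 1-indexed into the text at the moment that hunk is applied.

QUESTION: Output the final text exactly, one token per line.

Answer: krn
wxlpy
hkorn
fecro
qhp
jjnd
ddy
kietc
ept
yeth
ywdml

Derivation:
Hunk 1: at line 1 remove [khwfl] add [ayef,fecro] -> 13 lines: krn xxgn ayef fecro zoc kdpb vrfoi rvbdf ddy kietc ept yeth ywdml
Hunk 2: at line 2 remove [ayef] add [ogcd] -> 13 lines: krn xxgn ogcd fecro zoc kdpb vrfoi rvbdf ddy kietc ept yeth ywdml
Hunk 3: at line 3 remove [zoc,kdpb,vrfoi] add [qhp,dnc] -> 12 lines: krn xxgn ogcd fecro qhp dnc rvbdf ddy kietc ept yeth ywdml
Hunk 4: at line 1 remove [ogcd] add [lnztg,nuiv,hkorn] -> 14 lines: krn xxgn lnztg nuiv hkorn fecro qhp dnc rvbdf ddy kietc ept yeth ywdml
Hunk 5: at line 7 remove [dnc,rvbdf] add [jjnd] -> 13 lines: krn xxgn lnztg nuiv hkorn fecro qhp jjnd ddy kietc ept yeth ywdml
Hunk 6: at line 1 remove [xxgn,lnztg,nuiv] add [wxlpy] -> 11 lines: krn wxlpy hkorn fecro qhp jjnd ddy kietc ept yeth ywdml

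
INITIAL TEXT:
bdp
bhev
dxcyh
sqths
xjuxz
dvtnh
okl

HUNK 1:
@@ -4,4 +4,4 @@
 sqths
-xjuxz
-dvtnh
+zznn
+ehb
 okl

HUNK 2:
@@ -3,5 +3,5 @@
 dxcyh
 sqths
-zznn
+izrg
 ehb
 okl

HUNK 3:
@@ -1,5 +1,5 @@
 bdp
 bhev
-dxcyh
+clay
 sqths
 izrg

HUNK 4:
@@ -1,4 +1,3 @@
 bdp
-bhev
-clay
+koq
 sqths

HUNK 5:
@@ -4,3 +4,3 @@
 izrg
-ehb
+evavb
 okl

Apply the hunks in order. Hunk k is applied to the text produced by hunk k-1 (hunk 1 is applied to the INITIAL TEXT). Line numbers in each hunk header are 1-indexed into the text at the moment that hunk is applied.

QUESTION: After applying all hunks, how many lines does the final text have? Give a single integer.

Answer: 6

Derivation:
Hunk 1: at line 4 remove [xjuxz,dvtnh] add [zznn,ehb] -> 7 lines: bdp bhev dxcyh sqths zznn ehb okl
Hunk 2: at line 3 remove [zznn] add [izrg] -> 7 lines: bdp bhev dxcyh sqths izrg ehb okl
Hunk 3: at line 1 remove [dxcyh] add [clay] -> 7 lines: bdp bhev clay sqths izrg ehb okl
Hunk 4: at line 1 remove [bhev,clay] add [koq] -> 6 lines: bdp koq sqths izrg ehb okl
Hunk 5: at line 4 remove [ehb] add [evavb] -> 6 lines: bdp koq sqths izrg evavb okl
Final line count: 6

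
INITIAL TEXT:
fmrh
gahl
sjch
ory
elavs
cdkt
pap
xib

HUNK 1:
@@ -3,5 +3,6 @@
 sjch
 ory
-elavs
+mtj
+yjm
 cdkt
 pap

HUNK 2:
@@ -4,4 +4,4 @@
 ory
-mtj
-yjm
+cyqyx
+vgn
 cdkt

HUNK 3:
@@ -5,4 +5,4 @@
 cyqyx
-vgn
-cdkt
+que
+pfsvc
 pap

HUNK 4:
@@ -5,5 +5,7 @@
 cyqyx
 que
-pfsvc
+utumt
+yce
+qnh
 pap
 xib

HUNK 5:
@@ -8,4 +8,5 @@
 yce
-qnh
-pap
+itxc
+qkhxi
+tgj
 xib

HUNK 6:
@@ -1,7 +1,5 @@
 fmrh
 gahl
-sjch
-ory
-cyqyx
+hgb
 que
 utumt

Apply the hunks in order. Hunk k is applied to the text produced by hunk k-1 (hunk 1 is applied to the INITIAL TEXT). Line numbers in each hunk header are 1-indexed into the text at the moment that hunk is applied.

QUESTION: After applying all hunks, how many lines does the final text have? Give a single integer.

Hunk 1: at line 3 remove [elavs] add [mtj,yjm] -> 9 lines: fmrh gahl sjch ory mtj yjm cdkt pap xib
Hunk 2: at line 4 remove [mtj,yjm] add [cyqyx,vgn] -> 9 lines: fmrh gahl sjch ory cyqyx vgn cdkt pap xib
Hunk 3: at line 5 remove [vgn,cdkt] add [que,pfsvc] -> 9 lines: fmrh gahl sjch ory cyqyx que pfsvc pap xib
Hunk 4: at line 5 remove [pfsvc] add [utumt,yce,qnh] -> 11 lines: fmrh gahl sjch ory cyqyx que utumt yce qnh pap xib
Hunk 5: at line 8 remove [qnh,pap] add [itxc,qkhxi,tgj] -> 12 lines: fmrh gahl sjch ory cyqyx que utumt yce itxc qkhxi tgj xib
Hunk 6: at line 1 remove [sjch,ory,cyqyx] add [hgb] -> 10 lines: fmrh gahl hgb que utumt yce itxc qkhxi tgj xib
Final line count: 10

Answer: 10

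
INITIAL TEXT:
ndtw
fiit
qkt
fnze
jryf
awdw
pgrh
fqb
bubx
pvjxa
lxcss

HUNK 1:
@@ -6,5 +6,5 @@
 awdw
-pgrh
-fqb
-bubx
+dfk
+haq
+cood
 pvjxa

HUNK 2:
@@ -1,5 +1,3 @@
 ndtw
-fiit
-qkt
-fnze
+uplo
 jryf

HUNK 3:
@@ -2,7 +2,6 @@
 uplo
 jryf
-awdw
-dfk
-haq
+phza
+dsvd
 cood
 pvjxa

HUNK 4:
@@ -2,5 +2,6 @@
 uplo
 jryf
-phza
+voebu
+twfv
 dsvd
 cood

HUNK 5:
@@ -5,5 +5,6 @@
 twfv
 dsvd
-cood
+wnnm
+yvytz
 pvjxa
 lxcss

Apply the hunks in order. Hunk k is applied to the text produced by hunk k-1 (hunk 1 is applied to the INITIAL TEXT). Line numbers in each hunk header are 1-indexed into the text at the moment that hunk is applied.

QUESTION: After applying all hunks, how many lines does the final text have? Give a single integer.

Hunk 1: at line 6 remove [pgrh,fqb,bubx] add [dfk,haq,cood] -> 11 lines: ndtw fiit qkt fnze jryf awdw dfk haq cood pvjxa lxcss
Hunk 2: at line 1 remove [fiit,qkt,fnze] add [uplo] -> 9 lines: ndtw uplo jryf awdw dfk haq cood pvjxa lxcss
Hunk 3: at line 2 remove [awdw,dfk,haq] add [phza,dsvd] -> 8 lines: ndtw uplo jryf phza dsvd cood pvjxa lxcss
Hunk 4: at line 2 remove [phza] add [voebu,twfv] -> 9 lines: ndtw uplo jryf voebu twfv dsvd cood pvjxa lxcss
Hunk 5: at line 5 remove [cood] add [wnnm,yvytz] -> 10 lines: ndtw uplo jryf voebu twfv dsvd wnnm yvytz pvjxa lxcss
Final line count: 10

Answer: 10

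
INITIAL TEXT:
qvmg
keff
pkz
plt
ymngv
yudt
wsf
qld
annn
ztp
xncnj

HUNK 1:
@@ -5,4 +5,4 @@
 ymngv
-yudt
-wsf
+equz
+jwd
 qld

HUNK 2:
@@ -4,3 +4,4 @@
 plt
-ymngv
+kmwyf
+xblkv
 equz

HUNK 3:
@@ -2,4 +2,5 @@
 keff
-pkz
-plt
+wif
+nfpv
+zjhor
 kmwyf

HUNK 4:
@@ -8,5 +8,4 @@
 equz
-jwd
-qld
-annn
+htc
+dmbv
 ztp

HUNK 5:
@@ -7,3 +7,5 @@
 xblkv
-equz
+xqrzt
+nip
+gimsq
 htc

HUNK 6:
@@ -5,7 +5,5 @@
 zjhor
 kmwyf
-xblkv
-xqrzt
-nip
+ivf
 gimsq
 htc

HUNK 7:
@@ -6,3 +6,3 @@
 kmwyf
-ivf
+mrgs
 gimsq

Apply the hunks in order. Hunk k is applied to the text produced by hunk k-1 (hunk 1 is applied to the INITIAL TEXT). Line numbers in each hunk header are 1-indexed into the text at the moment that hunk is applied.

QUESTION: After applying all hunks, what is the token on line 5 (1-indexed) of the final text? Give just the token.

Answer: zjhor

Derivation:
Hunk 1: at line 5 remove [yudt,wsf] add [equz,jwd] -> 11 lines: qvmg keff pkz plt ymngv equz jwd qld annn ztp xncnj
Hunk 2: at line 4 remove [ymngv] add [kmwyf,xblkv] -> 12 lines: qvmg keff pkz plt kmwyf xblkv equz jwd qld annn ztp xncnj
Hunk 3: at line 2 remove [pkz,plt] add [wif,nfpv,zjhor] -> 13 lines: qvmg keff wif nfpv zjhor kmwyf xblkv equz jwd qld annn ztp xncnj
Hunk 4: at line 8 remove [jwd,qld,annn] add [htc,dmbv] -> 12 lines: qvmg keff wif nfpv zjhor kmwyf xblkv equz htc dmbv ztp xncnj
Hunk 5: at line 7 remove [equz] add [xqrzt,nip,gimsq] -> 14 lines: qvmg keff wif nfpv zjhor kmwyf xblkv xqrzt nip gimsq htc dmbv ztp xncnj
Hunk 6: at line 5 remove [xblkv,xqrzt,nip] add [ivf] -> 12 lines: qvmg keff wif nfpv zjhor kmwyf ivf gimsq htc dmbv ztp xncnj
Hunk 7: at line 6 remove [ivf] add [mrgs] -> 12 lines: qvmg keff wif nfpv zjhor kmwyf mrgs gimsq htc dmbv ztp xncnj
Final line 5: zjhor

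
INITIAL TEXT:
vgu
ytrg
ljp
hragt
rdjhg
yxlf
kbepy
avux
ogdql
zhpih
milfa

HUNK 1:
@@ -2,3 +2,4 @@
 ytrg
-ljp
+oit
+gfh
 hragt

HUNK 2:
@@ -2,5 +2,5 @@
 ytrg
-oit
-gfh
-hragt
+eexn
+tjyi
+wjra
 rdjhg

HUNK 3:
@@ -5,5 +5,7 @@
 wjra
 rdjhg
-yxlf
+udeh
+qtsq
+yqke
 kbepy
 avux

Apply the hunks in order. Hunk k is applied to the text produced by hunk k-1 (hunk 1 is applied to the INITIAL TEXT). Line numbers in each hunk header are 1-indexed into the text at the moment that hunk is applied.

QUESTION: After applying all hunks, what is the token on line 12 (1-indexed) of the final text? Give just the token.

Hunk 1: at line 2 remove [ljp] add [oit,gfh] -> 12 lines: vgu ytrg oit gfh hragt rdjhg yxlf kbepy avux ogdql zhpih milfa
Hunk 2: at line 2 remove [oit,gfh,hragt] add [eexn,tjyi,wjra] -> 12 lines: vgu ytrg eexn tjyi wjra rdjhg yxlf kbepy avux ogdql zhpih milfa
Hunk 3: at line 5 remove [yxlf] add [udeh,qtsq,yqke] -> 14 lines: vgu ytrg eexn tjyi wjra rdjhg udeh qtsq yqke kbepy avux ogdql zhpih milfa
Final line 12: ogdql

Answer: ogdql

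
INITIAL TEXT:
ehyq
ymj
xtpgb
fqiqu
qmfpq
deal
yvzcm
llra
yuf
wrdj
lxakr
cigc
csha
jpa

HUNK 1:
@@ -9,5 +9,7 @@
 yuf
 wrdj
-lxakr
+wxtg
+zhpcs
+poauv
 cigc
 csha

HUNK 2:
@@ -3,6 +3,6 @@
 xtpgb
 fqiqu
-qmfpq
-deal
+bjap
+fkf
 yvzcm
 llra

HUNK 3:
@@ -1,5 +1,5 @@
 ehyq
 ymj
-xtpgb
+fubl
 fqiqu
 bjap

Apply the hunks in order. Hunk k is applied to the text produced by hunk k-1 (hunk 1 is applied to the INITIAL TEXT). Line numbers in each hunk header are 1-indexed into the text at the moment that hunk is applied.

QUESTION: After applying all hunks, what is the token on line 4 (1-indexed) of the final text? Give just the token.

Hunk 1: at line 9 remove [lxakr] add [wxtg,zhpcs,poauv] -> 16 lines: ehyq ymj xtpgb fqiqu qmfpq deal yvzcm llra yuf wrdj wxtg zhpcs poauv cigc csha jpa
Hunk 2: at line 3 remove [qmfpq,deal] add [bjap,fkf] -> 16 lines: ehyq ymj xtpgb fqiqu bjap fkf yvzcm llra yuf wrdj wxtg zhpcs poauv cigc csha jpa
Hunk 3: at line 1 remove [xtpgb] add [fubl] -> 16 lines: ehyq ymj fubl fqiqu bjap fkf yvzcm llra yuf wrdj wxtg zhpcs poauv cigc csha jpa
Final line 4: fqiqu

Answer: fqiqu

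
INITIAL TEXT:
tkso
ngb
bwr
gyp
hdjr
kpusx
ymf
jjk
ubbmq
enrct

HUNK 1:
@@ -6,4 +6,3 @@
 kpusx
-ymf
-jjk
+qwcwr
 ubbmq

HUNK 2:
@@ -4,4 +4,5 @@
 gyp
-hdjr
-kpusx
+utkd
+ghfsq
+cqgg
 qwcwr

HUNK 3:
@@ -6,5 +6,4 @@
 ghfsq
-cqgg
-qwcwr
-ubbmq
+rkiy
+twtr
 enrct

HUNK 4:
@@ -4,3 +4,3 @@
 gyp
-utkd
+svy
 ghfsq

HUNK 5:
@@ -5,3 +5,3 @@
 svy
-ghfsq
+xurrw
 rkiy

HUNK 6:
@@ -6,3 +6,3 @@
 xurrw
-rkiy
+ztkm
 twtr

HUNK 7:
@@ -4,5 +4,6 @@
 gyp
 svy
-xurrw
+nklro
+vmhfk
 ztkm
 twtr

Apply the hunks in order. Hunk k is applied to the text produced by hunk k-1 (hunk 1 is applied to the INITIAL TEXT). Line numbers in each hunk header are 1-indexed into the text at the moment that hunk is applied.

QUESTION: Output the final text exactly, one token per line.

Hunk 1: at line 6 remove [ymf,jjk] add [qwcwr] -> 9 lines: tkso ngb bwr gyp hdjr kpusx qwcwr ubbmq enrct
Hunk 2: at line 4 remove [hdjr,kpusx] add [utkd,ghfsq,cqgg] -> 10 lines: tkso ngb bwr gyp utkd ghfsq cqgg qwcwr ubbmq enrct
Hunk 3: at line 6 remove [cqgg,qwcwr,ubbmq] add [rkiy,twtr] -> 9 lines: tkso ngb bwr gyp utkd ghfsq rkiy twtr enrct
Hunk 4: at line 4 remove [utkd] add [svy] -> 9 lines: tkso ngb bwr gyp svy ghfsq rkiy twtr enrct
Hunk 5: at line 5 remove [ghfsq] add [xurrw] -> 9 lines: tkso ngb bwr gyp svy xurrw rkiy twtr enrct
Hunk 6: at line 6 remove [rkiy] add [ztkm] -> 9 lines: tkso ngb bwr gyp svy xurrw ztkm twtr enrct
Hunk 7: at line 4 remove [xurrw] add [nklro,vmhfk] -> 10 lines: tkso ngb bwr gyp svy nklro vmhfk ztkm twtr enrct

Answer: tkso
ngb
bwr
gyp
svy
nklro
vmhfk
ztkm
twtr
enrct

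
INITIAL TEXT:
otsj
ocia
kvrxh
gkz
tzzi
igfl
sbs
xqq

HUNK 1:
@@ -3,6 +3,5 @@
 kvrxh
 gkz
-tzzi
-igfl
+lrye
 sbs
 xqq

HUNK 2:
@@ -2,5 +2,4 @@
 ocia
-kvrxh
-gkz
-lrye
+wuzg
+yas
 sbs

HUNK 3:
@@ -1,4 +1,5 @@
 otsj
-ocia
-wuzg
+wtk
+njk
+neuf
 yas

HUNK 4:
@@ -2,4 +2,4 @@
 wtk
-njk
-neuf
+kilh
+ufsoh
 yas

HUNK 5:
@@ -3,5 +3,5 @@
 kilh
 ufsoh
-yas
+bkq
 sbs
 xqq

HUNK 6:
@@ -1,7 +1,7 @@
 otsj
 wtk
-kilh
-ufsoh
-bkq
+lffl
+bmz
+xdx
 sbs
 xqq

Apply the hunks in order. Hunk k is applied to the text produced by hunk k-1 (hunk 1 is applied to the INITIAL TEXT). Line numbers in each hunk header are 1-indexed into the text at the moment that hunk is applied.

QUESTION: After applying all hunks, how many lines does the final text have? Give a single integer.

Hunk 1: at line 3 remove [tzzi,igfl] add [lrye] -> 7 lines: otsj ocia kvrxh gkz lrye sbs xqq
Hunk 2: at line 2 remove [kvrxh,gkz,lrye] add [wuzg,yas] -> 6 lines: otsj ocia wuzg yas sbs xqq
Hunk 3: at line 1 remove [ocia,wuzg] add [wtk,njk,neuf] -> 7 lines: otsj wtk njk neuf yas sbs xqq
Hunk 4: at line 2 remove [njk,neuf] add [kilh,ufsoh] -> 7 lines: otsj wtk kilh ufsoh yas sbs xqq
Hunk 5: at line 3 remove [yas] add [bkq] -> 7 lines: otsj wtk kilh ufsoh bkq sbs xqq
Hunk 6: at line 1 remove [kilh,ufsoh,bkq] add [lffl,bmz,xdx] -> 7 lines: otsj wtk lffl bmz xdx sbs xqq
Final line count: 7

Answer: 7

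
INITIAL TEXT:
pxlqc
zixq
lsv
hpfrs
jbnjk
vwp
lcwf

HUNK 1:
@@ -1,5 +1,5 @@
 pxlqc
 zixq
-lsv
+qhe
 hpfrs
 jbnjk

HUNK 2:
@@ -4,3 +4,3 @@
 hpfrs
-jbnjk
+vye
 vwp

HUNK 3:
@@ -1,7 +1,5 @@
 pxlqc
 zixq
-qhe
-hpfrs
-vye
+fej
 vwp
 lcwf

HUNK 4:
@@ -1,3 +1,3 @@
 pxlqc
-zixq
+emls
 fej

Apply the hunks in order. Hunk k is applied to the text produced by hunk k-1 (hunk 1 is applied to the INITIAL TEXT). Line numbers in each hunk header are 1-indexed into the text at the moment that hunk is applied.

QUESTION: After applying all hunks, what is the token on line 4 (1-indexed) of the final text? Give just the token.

Hunk 1: at line 1 remove [lsv] add [qhe] -> 7 lines: pxlqc zixq qhe hpfrs jbnjk vwp lcwf
Hunk 2: at line 4 remove [jbnjk] add [vye] -> 7 lines: pxlqc zixq qhe hpfrs vye vwp lcwf
Hunk 3: at line 1 remove [qhe,hpfrs,vye] add [fej] -> 5 lines: pxlqc zixq fej vwp lcwf
Hunk 4: at line 1 remove [zixq] add [emls] -> 5 lines: pxlqc emls fej vwp lcwf
Final line 4: vwp

Answer: vwp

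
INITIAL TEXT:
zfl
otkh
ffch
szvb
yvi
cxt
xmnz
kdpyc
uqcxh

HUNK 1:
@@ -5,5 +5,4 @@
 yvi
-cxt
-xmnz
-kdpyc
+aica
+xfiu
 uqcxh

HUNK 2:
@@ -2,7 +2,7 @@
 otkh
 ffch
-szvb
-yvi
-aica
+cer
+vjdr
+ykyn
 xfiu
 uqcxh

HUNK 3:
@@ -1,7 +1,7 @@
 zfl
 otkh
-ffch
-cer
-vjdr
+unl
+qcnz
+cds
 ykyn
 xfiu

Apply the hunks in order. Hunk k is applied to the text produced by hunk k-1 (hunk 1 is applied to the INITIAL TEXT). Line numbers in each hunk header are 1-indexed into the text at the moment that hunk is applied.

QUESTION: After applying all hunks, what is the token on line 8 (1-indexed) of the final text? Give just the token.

Hunk 1: at line 5 remove [cxt,xmnz,kdpyc] add [aica,xfiu] -> 8 lines: zfl otkh ffch szvb yvi aica xfiu uqcxh
Hunk 2: at line 2 remove [szvb,yvi,aica] add [cer,vjdr,ykyn] -> 8 lines: zfl otkh ffch cer vjdr ykyn xfiu uqcxh
Hunk 3: at line 1 remove [ffch,cer,vjdr] add [unl,qcnz,cds] -> 8 lines: zfl otkh unl qcnz cds ykyn xfiu uqcxh
Final line 8: uqcxh

Answer: uqcxh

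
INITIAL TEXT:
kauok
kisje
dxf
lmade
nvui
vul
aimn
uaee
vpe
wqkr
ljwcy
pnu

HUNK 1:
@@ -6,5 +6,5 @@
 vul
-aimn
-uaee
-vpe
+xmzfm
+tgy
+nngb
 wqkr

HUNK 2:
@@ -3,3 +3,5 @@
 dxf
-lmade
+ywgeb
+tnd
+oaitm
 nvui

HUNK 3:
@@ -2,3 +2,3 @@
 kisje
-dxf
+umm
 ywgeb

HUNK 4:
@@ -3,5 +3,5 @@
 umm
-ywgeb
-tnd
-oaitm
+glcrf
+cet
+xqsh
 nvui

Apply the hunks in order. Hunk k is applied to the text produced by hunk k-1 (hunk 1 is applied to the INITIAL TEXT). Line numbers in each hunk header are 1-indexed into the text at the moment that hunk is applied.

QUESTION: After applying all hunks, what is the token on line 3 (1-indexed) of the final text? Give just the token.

Hunk 1: at line 6 remove [aimn,uaee,vpe] add [xmzfm,tgy,nngb] -> 12 lines: kauok kisje dxf lmade nvui vul xmzfm tgy nngb wqkr ljwcy pnu
Hunk 2: at line 3 remove [lmade] add [ywgeb,tnd,oaitm] -> 14 lines: kauok kisje dxf ywgeb tnd oaitm nvui vul xmzfm tgy nngb wqkr ljwcy pnu
Hunk 3: at line 2 remove [dxf] add [umm] -> 14 lines: kauok kisje umm ywgeb tnd oaitm nvui vul xmzfm tgy nngb wqkr ljwcy pnu
Hunk 4: at line 3 remove [ywgeb,tnd,oaitm] add [glcrf,cet,xqsh] -> 14 lines: kauok kisje umm glcrf cet xqsh nvui vul xmzfm tgy nngb wqkr ljwcy pnu
Final line 3: umm

Answer: umm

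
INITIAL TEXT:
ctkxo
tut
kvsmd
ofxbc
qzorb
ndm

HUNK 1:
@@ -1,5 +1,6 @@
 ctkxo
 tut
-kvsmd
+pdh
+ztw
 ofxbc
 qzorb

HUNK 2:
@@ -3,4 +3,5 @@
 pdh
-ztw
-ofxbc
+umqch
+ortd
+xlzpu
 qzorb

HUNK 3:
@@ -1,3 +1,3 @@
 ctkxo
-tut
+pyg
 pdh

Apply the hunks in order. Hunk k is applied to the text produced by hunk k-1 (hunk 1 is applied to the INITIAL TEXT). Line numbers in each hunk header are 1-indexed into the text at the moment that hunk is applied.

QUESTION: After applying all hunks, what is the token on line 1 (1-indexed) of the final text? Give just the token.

Hunk 1: at line 1 remove [kvsmd] add [pdh,ztw] -> 7 lines: ctkxo tut pdh ztw ofxbc qzorb ndm
Hunk 2: at line 3 remove [ztw,ofxbc] add [umqch,ortd,xlzpu] -> 8 lines: ctkxo tut pdh umqch ortd xlzpu qzorb ndm
Hunk 3: at line 1 remove [tut] add [pyg] -> 8 lines: ctkxo pyg pdh umqch ortd xlzpu qzorb ndm
Final line 1: ctkxo

Answer: ctkxo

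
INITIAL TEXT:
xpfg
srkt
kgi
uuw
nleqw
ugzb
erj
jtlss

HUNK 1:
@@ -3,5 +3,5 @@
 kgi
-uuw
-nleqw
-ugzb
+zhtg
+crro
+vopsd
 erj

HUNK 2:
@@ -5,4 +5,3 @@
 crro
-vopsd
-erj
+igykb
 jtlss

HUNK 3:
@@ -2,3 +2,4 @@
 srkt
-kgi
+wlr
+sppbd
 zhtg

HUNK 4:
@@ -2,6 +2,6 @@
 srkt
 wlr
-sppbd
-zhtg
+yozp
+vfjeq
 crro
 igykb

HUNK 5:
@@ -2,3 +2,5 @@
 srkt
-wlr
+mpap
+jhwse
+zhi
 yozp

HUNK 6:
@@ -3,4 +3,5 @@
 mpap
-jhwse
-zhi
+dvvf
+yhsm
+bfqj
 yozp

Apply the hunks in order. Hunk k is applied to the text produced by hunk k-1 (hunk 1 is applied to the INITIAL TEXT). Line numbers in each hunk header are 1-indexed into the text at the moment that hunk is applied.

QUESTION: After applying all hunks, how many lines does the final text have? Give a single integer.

Hunk 1: at line 3 remove [uuw,nleqw,ugzb] add [zhtg,crro,vopsd] -> 8 lines: xpfg srkt kgi zhtg crro vopsd erj jtlss
Hunk 2: at line 5 remove [vopsd,erj] add [igykb] -> 7 lines: xpfg srkt kgi zhtg crro igykb jtlss
Hunk 3: at line 2 remove [kgi] add [wlr,sppbd] -> 8 lines: xpfg srkt wlr sppbd zhtg crro igykb jtlss
Hunk 4: at line 2 remove [sppbd,zhtg] add [yozp,vfjeq] -> 8 lines: xpfg srkt wlr yozp vfjeq crro igykb jtlss
Hunk 5: at line 2 remove [wlr] add [mpap,jhwse,zhi] -> 10 lines: xpfg srkt mpap jhwse zhi yozp vfjeq crro igykb jtlss
Hunk 6: at line 3 remove [jhwse,zhi] add [dvvf,yhsm,bfqj] -> 11 lines: xpfg srkt mpap dvvf yhsm bfqj yozp vfjeq crro igykb jtlss
Final line count: 11

Answer: 11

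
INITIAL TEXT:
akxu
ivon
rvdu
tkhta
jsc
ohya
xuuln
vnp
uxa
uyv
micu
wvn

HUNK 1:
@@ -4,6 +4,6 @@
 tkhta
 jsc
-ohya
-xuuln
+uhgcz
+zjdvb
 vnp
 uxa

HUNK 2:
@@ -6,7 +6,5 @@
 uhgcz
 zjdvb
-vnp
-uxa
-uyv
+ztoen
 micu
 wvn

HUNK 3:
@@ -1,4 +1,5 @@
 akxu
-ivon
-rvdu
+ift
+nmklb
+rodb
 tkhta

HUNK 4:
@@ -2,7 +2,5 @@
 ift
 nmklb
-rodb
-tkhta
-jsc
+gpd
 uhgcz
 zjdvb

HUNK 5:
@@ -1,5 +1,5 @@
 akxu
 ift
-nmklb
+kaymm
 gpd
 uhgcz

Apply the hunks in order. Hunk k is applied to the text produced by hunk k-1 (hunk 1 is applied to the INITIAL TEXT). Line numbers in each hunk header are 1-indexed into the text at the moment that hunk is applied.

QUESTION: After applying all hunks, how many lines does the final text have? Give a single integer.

Answer: 9

Derivation:
Hunk 1: at line 4 remove [ohya,xuuln] add [uhgcz,zjdvb] -> 12 lines: akxu ivon rvdu tkhta jsc uhgcz zjdvb vnp uxa uyv micu wvn
Hunk 2: at line 6 remove [vnp,uxa,uyv] add [ztoen] -> 10 lines: akxu ivon rvdu tkhta jsc uhgcz zjdvb ztoen micu wvn
Hunk 3: at line 1 remove [ivon,rvdu] add [ift,nmklb,rodb] -> 11 lines: akxu ift nmklb rodb tkhta jsc uhgcz zjdvb ztoen micu wvn
Hunk 4: at line 2 remove [rodb,tkhta,jsc] add [gpd] -> 9 lines: akxu ift nmklb gpd uhgcz zjdvb ztoen micu wvn
Hunk 5: at line 1 remove [nmklb] add [kaymm] -> 9 lines: akxu ift kaymm gpd uhgcz zjdvb ztoen micu wvn
Final line count: 9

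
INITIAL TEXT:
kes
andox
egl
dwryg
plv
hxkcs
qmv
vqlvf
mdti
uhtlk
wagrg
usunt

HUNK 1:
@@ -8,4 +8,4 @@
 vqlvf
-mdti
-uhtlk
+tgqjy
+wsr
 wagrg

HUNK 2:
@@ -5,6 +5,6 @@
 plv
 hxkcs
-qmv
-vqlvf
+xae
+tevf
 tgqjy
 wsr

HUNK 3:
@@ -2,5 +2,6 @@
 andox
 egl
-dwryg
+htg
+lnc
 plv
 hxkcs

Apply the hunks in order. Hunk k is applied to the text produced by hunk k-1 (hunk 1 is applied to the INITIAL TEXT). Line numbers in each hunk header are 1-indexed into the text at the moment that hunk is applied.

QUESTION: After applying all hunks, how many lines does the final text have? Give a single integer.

Answer: 13

Derivation:
Hunk 1: at line 8 remove [mdti,uhtlk] add [tgqjy,wsr] -> 12 lines: kes andox egl dwryg plv hxkcs qmv vqlvf tgqjy wsr wagrg usunt
Hunk 2: at line 5 remove [qmv,vqlvf] add [xae,tevf] -> 12 lines: kes andox egl dwryg plv hxkcs xae tevf tgqjy wsr wagrg usunt
Hunk 3: at line 2 remove [dwryg] add [htg,lnc] -> 13 lines: kes andox egl htg lnc plv hxkcs xae tevf tgqjy wsr wagrg usunt
Final line count: 13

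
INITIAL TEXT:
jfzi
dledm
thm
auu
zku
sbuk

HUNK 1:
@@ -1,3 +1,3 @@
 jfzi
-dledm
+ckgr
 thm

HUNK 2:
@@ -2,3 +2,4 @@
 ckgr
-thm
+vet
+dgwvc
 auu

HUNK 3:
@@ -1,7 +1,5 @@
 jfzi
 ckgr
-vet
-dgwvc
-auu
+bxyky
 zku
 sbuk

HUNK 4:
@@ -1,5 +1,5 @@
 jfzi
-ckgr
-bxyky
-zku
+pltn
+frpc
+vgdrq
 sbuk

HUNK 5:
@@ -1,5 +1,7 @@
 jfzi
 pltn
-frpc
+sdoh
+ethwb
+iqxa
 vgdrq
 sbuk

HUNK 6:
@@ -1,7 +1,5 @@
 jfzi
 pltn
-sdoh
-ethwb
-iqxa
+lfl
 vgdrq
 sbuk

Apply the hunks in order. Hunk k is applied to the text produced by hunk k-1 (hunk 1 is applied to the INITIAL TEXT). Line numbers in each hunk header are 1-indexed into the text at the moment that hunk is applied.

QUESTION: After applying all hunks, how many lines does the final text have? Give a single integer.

Hunk 1: at line 1 remove [dledm] add [ckgr] -> 6 lines: jfzi ckgr thm auu zku sbuk
Hunk 2: at line 2 remove [thm] add [vet,dgwvc] -> 7 lines: jfzi ckgr vet dgwvc auu zku sbuk
Hunk 3: at line 1 remove [vet,dgwvc,auu] add [bxyky] -> 5 lines: jfzi ckgr bxyky zku sbuk
Hunk 4: at line 1 remove [ckgr,bxyky,zku] add [pltn,frpc,vgdrq] -> 5 lines: jfzi pltn frpc vgdrq sbuk
Hunk 5: at line 1 remove [frpc] add [sdoh,ethwb,iqxa] -> 7 lines: jfzi pltn sdoh ethwb iqxa vgdrq sbuk
Hunk 6: at line 1 remove [sdoh,ethwb,iqxa] add [lfl] -> 5 lines: jfzi pltn lfl vgdrq sbuk
Final line count: 5

Answer: 5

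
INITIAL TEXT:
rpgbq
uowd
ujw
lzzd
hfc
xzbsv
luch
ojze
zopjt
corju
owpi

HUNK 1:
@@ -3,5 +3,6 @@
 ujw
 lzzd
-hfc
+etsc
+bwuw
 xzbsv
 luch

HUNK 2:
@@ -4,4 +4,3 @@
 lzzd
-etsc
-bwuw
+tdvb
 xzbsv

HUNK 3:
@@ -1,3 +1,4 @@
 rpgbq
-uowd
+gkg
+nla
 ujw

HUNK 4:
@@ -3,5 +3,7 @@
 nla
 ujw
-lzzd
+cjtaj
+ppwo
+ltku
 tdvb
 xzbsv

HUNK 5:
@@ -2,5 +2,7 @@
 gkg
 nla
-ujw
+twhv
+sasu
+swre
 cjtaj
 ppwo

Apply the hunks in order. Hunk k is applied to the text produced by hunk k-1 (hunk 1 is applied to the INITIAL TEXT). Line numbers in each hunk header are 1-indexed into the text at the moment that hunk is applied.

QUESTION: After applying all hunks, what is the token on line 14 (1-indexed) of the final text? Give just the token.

Answer: zopjt

Derivation:
Hunk 1: at line 3 remove [hfc] add [etsc,bwuw] -> 12 lines: rpgbq uowd ujw lzzd etsc bwuw xzbsv luch ojze zopjt corju owpi
Hunk 2: at line 4 remove [etsc,bwuw] add [tdvb] -> 11 lines: rpgbq uowd ujw lzzd tdvb xzbsv luch ojze zopjt corju owpi
Hunk 3: at line 1 remove [uowd] add [gkg,nla] -> 12 lines: rpgbq gkg nla ujw lzzd tdvb xzbsv luch ojze zopjt corju owpi
Hunk 4: at line 3 remove [lzzd] add [cjtaj,ppwo,ltku] -> 14 lines: rpgbq gkg nla ujw cjtaj ppwo ltku tdvb xzbsv luch ojze zopjt corju owpi
Hunk 5: at line 2 remove [ujw] add [twhv,sasu,swre] -> 16 lines: rpgbq gkg nla twhv sasu swre cjtaj ppwo ltku tdvb xzbsv luch ojze zopjt corju owpi
Final line 14: zopjt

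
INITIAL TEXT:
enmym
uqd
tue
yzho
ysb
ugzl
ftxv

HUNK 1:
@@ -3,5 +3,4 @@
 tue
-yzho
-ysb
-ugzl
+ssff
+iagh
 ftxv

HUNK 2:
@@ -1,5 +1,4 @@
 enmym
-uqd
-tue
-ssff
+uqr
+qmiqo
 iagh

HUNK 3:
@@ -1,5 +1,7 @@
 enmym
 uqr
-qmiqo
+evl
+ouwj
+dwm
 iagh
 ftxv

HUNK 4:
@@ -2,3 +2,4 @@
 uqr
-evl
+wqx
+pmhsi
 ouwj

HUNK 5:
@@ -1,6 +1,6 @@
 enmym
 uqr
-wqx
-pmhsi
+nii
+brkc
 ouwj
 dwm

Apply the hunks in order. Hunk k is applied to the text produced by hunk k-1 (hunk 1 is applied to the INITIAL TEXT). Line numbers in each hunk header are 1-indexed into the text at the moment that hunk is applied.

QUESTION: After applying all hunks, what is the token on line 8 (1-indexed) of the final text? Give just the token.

Answer: ftxv

Derivation:
Hunk 1: at line 3 remove [yzho,ysb,ugzl] add [ssff,iagh] -> 6 lines: enmym uqd tue ssff iagh ftxv
Hunk 2: at line 1 remove [uqd,tue,ssff] add [uqr,qmiqo] -> 5 lines: enmym uqr qmiqo iagh ftxv
Hunk 3: at line 1 remove [qmiqo] add [evl,ouwj,dwm] -> 7 lines: enmym uqr evl ouwj dwm iagh ftxv
Hunk 4: at line 2 remove [evl] add [wqx,pmhsi] -> 8 lines: enmym uqr wqx pmhsi ouwj dwm iagh ftxv
Hunk 5: at line 1 remove [wqx,pmhsi] add [nii,brkc] -> 8 lines: enmym uqr nii brkc ouwj dwm iagh ftxv
Final line 8: ftxv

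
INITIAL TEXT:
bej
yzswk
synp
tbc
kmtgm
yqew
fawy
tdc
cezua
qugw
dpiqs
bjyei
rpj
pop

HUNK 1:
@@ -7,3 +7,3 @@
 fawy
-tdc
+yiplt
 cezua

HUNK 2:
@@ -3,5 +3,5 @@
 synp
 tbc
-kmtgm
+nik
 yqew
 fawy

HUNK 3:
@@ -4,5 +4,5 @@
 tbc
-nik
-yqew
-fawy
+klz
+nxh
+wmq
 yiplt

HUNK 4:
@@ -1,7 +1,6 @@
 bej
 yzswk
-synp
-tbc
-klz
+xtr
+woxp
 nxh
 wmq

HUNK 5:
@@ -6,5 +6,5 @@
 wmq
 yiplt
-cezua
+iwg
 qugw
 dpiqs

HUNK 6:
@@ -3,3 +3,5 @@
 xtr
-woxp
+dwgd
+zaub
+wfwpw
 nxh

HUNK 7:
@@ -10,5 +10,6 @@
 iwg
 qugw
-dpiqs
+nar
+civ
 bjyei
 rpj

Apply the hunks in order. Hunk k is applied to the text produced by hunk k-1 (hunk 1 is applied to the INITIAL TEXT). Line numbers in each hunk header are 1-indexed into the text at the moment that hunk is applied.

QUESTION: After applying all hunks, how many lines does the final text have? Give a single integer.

Answer: 16

Derivation:
Hunk 1: at line 7 remove [tdc] add [yiplt] -> 14 lines: bej yzswk synp tbc kmtgm yqew fawy yiplt cezua qugw dpiqs bjyei rpj pop
Hunk 2: at line 3 remove [kmtgm] add [nik] -> 14 lines: bej yzswk synp tbc nik yqew fawy yiplt cezua qugw dpiqs bjyei rpj pop
Hunk 3: at line 4 remove [nik,yqew,fawy] add [klz,nxh,wmq] -> 14 lines: bej yzswk synp tbc klz nxh wmq yiplt cezua qugw dpiqs bjyei rpj pop
Hunk 4: at line 1 remove [synp,tbc,klz] add [xtr,woxp] -> 13 lines: bej yzswk xtr woxp nxh wmq yiplt cezua qugw dpiqs bjyei rpj pop
Hunk 5: at line 6 remove [cezua] add [iwg] -> 13 lines: bej yzswk xtr woxp nxh wmq yiplt iwg qugw dpiqs bjyei rpj pop
Hunk 6: at line 3 remove [woxp] add [dwgd,zaub,wfwpw] -> 15 lines: bej yzswk xtr dwgd zaub wfwpw nxh wmq yiplt iwg qugw dpiqs bjyei rpj pop
Hunk 7: at line 10 remove [dpiqs] add [nar,civ] -> 16 lines: bej yzswk xtr dwgd zaub wfwpw nxh wmq yiplt iwg qugw nar civ bjyei rpj pop
Final line count: 16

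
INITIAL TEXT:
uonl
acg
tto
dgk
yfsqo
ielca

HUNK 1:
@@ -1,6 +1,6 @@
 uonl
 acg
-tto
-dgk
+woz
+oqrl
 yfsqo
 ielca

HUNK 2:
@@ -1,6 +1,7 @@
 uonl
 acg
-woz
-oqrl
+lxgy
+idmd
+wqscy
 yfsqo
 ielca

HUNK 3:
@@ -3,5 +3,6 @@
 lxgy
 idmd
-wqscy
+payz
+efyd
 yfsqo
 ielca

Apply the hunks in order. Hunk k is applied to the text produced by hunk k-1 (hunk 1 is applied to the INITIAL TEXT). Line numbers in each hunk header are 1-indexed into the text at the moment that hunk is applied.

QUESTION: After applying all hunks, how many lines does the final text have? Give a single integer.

Answer: 8

Derivation:
Hunk 1: at line 1 remove [tto,dgk] add [woz,oqrl] -> 6 lines: uonl acg woz oqrl yfsqo ielca
Hunk 2: at line 1 remove [woz,oqrl] add [lxgy,idmd,wqscy] -> 7 lines: uonl acg lxgy idmd wqscy yfsqo ielca
Hunk 3: at line 3 remove [wqscy] add [payz,efyd] -> 8 lines: uonl acg lxgy idmd payz efyd yfsqo ielca
Final line count: 8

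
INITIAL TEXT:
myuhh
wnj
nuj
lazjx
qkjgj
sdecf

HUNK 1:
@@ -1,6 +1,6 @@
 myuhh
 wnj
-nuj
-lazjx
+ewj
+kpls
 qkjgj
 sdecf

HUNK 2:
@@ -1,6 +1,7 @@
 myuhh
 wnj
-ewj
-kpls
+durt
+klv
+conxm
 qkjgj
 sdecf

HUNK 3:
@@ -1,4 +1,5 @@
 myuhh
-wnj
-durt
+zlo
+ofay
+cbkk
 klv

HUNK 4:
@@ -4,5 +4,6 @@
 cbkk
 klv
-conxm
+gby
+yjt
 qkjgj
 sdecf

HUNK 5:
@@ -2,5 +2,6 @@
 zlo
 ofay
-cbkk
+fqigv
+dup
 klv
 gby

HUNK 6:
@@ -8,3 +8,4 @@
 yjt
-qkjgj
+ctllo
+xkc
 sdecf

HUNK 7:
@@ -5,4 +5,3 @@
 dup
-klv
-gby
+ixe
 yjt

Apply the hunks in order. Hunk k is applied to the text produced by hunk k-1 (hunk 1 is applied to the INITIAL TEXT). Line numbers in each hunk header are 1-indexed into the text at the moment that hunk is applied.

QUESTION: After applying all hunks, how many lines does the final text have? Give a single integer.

Hunk 1: at line 1 remove [nuj,lazjx] add [ewj,kpls] -> 6 lines: myuhh wnj ewj kpls qkjgj sdecf
Hunk 2: at line 1 remove [ewj,kpls] add [durt,klv,conxm] -> 7 lines: myuhh wnj durt klv conxm qkjgj sdecf
Hunk 3: at line 1 remove [wnj,durt] add [zlo,ofay,cbkk] -> 8 lines: myuhh zlo ofay cbkk klv conxm qkjgj sdecf
Hunk 4: at line 4 remove [conxm] add [gby,yjt] -> 9 lines: myuhh zlo ofay cbkk klv gby yjt qkjgj sdecf
Hunk 5: at line 2 remove [cbkk] add [fqigv,dup] -> 10 lines: myuhh zlo ofay fqigv dup klv gby yjt qkjgj sdecf
Hunk 6: at line 8 remove [qkjgj] add [ctllo,xkc] -> 11 lines: myuhh zlo ofay fqigv dup klv gby yjt ctllo xkc sdecf
Hunk 7: at line 5 remove [klv,gby] add [ixe] -> 10 lines: myuhh zlo ofay fqigv dup ixe yjt ctllo xkc sdecf
Final line count: 10

Answer: 10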